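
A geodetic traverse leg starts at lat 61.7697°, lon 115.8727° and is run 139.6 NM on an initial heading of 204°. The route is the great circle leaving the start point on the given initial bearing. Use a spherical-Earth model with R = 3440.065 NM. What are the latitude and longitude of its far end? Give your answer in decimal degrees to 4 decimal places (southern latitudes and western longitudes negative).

The arc subtends δ = 139.6/3440.065 = 0.040581 rad at the centre.
Start latitude φ₁ = 1.078085 rad; initial bearing θ = 3.560472 rad.
sin φ₂ = sin φ₁ cos δ + cos φ₁ sin δ cos θ = (0.881053)(0.999177) + (0.473017)(0.040569)(-0.913545) = 0.862797
φ₂ = asin(0.862797) = 1.040777 rad = 59.6321°.
Then Δλ = atan2(-0.007805, 0.239006) = -0.032646 rad, from sin θ sin δ cos φ₁ over cos δ − sin φ₁ sin φ₂.
Hence λ₂ = 115.8727° + -1.8705° = 114.0022°.

latitude 59.6321°, longitude 114.0022°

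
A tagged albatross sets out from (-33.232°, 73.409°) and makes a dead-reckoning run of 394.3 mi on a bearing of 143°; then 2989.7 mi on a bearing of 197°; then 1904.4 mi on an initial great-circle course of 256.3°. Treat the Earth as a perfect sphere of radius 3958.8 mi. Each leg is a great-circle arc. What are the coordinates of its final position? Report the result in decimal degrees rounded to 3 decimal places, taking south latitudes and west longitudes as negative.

latitude -62.093°, longitude -44.967°

Apply the spherical direct solution leg by leg, carrying full precision between legs.
Leg 1: from (-33.232°, 73.409°), δ = 394.3/3958.8 = 0.099601 rad, θ = 143° → φ = -37.715°, λ = 77.747°.
Leg 2: from (-37.715°, 77.747°), δ = 2989.7/3958.8 = 0.755204 rad, θ = 197° → φ = -74.570°, λ = 28.878°.
Leg 3: from (-74.570°, 28.878°), δ = 1904.4/3958.8 = 0.481055 rad, θ = 256.3° → φ = -62.093°, λ = -44.967°.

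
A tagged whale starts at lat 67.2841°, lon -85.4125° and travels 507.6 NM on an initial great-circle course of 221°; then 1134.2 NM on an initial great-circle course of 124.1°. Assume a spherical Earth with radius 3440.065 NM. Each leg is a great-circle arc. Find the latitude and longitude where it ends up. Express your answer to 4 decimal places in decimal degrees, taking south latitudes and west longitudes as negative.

Apply the spherical direct solution leg by leg, carrying full precision between legs.
Leg 1: from (67.2841°, -85.4125°), δ = 507.6/3440.065 = 0.147555 rad, θ = 221° → φ = 60.4075°, λ = -96.6759°.
Leg 2: from (60.4075°, -96.6759°), δ = 1134.2/3440.065 = 0.329703 rad, θ = 124.1° → φ = 47.1458°, λ = -73.4611°.

latitude 47.1458°, longitude -73.4611°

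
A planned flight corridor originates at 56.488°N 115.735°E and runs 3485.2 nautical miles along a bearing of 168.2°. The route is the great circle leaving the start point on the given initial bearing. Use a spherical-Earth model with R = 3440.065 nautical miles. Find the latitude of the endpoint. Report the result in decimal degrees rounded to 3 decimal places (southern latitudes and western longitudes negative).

latitude -0.992°

The arc subtends δ = 3485.2/3440.065 = 1.013120 rad at the centre.
Start latitude φ₁ = 0.985902 rad; initial bearing θ = 2.935644 rad.
sin φ₂ = sin φ₁ cos δ + cos φ₁ sin δ cos θ = (0.833770)(0.529216) + (0.552112)(0.848487)(-0.978867) = -0.017316
φ₂ = asin(-0.017316) = -0.017317 rad = -0.992°.
Δλ = atan2( sin θ sin δ cos φ₁ , cos δ − sin φ₁ sin φ₂ ) = atan2(0.095798, 0.543653) = 0.174421 rad = 9.994°.
λ₂ = 115.735° + 9.994° = 125.729°.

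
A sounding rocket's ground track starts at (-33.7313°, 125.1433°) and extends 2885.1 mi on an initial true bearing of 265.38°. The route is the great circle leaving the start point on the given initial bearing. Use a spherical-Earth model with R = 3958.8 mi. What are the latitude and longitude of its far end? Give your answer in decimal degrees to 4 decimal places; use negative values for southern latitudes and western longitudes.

latitude -27.3133°, longitude 76.8044°

δ = 2885.1/3958.8 = 0.728781 rad (41.7561°).
Start latitude φ₁ = -0.588722 rad; initial bearing θ = 4.631755 rad.
Applying the spherical law of cosines for sides, sin φ₂ = sin φ₁ cos δ + cos φ₁ sin δ cos θ = -0.458856, so φ₂ = -27.3133°.
Δλ = atan2( sin θ sin δ cos φ₁ , cos δ − sin φ₁ sin φ₂ ) = atan2(-0.552048, 0.491184) = -0.843673 rad = -48.3389°.
λ₂ = λ₁ + Δλ = 76.8044°.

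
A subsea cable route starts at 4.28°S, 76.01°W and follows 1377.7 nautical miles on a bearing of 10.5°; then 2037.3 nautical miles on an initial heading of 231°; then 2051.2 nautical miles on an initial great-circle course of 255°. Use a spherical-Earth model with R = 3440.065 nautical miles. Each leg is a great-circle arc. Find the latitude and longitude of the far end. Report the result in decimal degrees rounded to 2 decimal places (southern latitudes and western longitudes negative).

latitude -11.87°, longitude -131.16°

Apply the spherical direct solution leg by leg, carrying full precision between legs.
Leg 1: from (-4.28°, -76.01°), δ = 1377.7/3440.065 = 0.400487 rad, θ = 10.5° → φ = 18.27°, λ = -71.72°.
Leg 2: from (18.27°, -71.72°), δ = 2037.3/3440.065 = 0.592227 rad, θ = 231° → φ = -4.21°, λ = -97.50°.
Leg 3: from (-4.21°, -97.50°), δ = 2051.2/3440.065 = 0.596268 rad, θ = 255° → φ = -11.87°, λ = -131.16°.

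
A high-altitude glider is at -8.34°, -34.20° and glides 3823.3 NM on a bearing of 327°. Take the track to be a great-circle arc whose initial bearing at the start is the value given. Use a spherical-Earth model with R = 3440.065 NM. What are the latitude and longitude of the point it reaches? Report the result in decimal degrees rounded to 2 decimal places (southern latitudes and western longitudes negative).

Central angle δ = d/R = 1.111403 rad.
Start latitude φ₁ = -0.145560 rad; initial bearing θ = 5.707227 rad.
Applying the spherical law of cosines for sides, sin φ₂ = sin φ₁ cos δ + cos φ₁ sin δ cos θ = 0.679455, so φ₂ = 42.80°.
Δλ = atan2( sin θ sin δ cos φ₁ , cos δ − sin φ₁ sin φ₂ ) = atan2(-0.483009, 0.541957) = -0.727950 rad = -41.71°.
λ₂ = -34.20° + -41.71° = -75.91°.

latitude 42.80°, longitude -75.91°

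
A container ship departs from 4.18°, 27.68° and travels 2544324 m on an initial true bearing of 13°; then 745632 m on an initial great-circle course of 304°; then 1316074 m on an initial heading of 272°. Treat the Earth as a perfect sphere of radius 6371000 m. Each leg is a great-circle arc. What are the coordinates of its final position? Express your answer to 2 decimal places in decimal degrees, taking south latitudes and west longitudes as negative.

latitude 29.74°, longitude 13.21°

Apply the spherical direct solution leg by leg, carrying full precision between legs.
Leg 1: from (4.18°, 27.68°), δ = 2544324/6371000 = 0.399360 rad, θ = 13° → φ = 26.42°, λ = 33.29°.
Leg 2: from (26.42°, 33.29°), δ = 745632/6371000 = 0.117035 rad, θ = 304° → φ = 30.03°, λ = 26.87°.
Leg 3: from (30.03°, 26.87°), δ = 1316074/6371000 = 0.206573 rad, θ = 272° → φ = 29.74°, λ = 13.21°.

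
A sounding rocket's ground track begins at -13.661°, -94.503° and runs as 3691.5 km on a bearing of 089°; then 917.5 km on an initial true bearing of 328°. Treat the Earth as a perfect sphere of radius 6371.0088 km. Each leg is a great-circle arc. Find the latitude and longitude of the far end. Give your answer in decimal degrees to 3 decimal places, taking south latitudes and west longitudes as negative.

Apply the spherical direct solution leg by leg, carrying full precision between legs.
Leg 1: from (-13.661°, -94.503°), δ = 3691.5/6371.0088 = 0.579422 rad, θ = 89° → φ = -10.856°, λ = -60.625°.
Leg 2: from (-10.856°, -60.625°), δ = 917.5/6371.0088 = 0.144012 rad, θ = 328° → φ = -3.834°, λ = -64.996°.

latitude -3.834°, longitude -64.996°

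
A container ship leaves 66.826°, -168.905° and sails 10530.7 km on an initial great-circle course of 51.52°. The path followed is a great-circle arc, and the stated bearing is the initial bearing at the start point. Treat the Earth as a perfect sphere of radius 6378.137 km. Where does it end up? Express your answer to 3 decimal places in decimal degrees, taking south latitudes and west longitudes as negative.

Central angle δ = d/R = 1.651062 rad.
Converting: φ₁ = 1.166334 rad, θ = 0.899194 rad.
sin φ₂ = sin φ₁ cos δ + cos φ₁ sin δ cos θ = (0.919314)(-0.080180) + (0.393525)(0.996780)(0.622241) = 0.170369
φ₂ = asin(0.170369) = 0.171204 rad = 9.809°.
For the longitude increment, Δλ = atan2( sin θ sin δ cos φ₁, cos δ − sin φ₁ sin φ₂ ) = atan2(0.307069, -0.236802) = 127.638°.
λ₂ = -168.905° + 127.638° = -41.267°.

latitude 9.809°, longitude -41.267°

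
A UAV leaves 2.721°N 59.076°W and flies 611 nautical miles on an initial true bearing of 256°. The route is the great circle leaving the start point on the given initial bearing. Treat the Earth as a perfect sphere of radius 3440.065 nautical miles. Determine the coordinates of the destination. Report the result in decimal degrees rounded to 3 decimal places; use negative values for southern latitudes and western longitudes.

δ = 611/3440.065 = 0.177613 rad (10.1765°).
Start latitude φ₁ = 0.047490 rad; initial bearing θ = 4.468043 rad.
sin φ₂ = sin φ₁ cos δ + cos φ₁ sin δ cos θ = (0.047473)(0.984268) + (0.998873)(0.176681)(-0.241922) = 0.004031
φ₂ = asin(0.004031) = 0.004031 rad = 0.231°.
Then Δλ = atan2(-0.171239, 0.984077) = -0.172285 rad, from sin θ sin δ cos φ₁ over cos δ − sin φ₁ sin φ₂.
Hence λ₂ = -59.076° + -9.871° = -68.947°.

latitude 0.231°, longitude -68.947°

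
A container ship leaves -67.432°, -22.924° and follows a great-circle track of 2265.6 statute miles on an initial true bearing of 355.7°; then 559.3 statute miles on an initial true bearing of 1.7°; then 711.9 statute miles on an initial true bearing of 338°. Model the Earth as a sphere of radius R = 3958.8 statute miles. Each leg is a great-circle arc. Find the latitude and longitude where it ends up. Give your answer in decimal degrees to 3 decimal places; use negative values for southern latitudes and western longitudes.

latitude -16.984°, longitude -29.504°

Apply the spherical direct solution leg by leg, carrying full precision between legs.
Leg 1: from (-67.432°, -22.924°), δ = 2265.6/3958.8 = 0.572295 rad, θ = 355.7° → φ = -34.683°, λ = -25.754°.
Leg 2: from (-34.683°, -25.754°), δ = 559.3/3958.8 = 0.141280 rad, θ = 1.7° → φ = -26.591°, λ = -25.487°.
Leg 3: from (-26.591°, -25.487°), δ = 711.9/3958.8 = 0.179827 rad, θ = 338° → φ = -16.984°, λ = -29.504°.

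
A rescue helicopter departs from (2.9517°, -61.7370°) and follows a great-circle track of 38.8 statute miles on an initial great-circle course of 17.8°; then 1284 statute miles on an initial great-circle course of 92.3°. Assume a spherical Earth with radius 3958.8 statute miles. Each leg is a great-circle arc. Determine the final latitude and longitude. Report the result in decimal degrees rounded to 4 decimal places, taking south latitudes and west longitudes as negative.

latitude 2.5720°, longitude -42.9778°

Apply the spherical direct solution leg by leg, carrying full precision between legs.
Leg 1: from (2.9517°, -61.7370°), δ = 38.8/3958.8 = 0.009801 rad, θ = 17.8° → φ = 3.4864°, λ = -61.5650°.
Leg 2: from (3.4864°, -61.5650°), δ = 1284/3958.8 = 0.324341 rad, θ = 92.3° → φ = 2.5720°, λ = -42.9778°.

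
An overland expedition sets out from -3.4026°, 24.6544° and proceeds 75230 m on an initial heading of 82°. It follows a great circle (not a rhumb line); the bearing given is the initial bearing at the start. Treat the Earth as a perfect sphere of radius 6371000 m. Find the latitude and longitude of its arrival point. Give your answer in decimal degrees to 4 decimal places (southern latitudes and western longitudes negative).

latitude -3.3082°, longitude 25.3255°

Angular distance δ = d/R = 75230 / 6371000 = 0.011808 rad.
Converting: φ₁ = -0.059387 rad, θ = 1.431170 rad.
Applying the spherical law of cosines for sides, sin φ₂ = sin φ₁ cos δ + cos φ₁ sin δ cos θ = -0.057707, so φ₂ = -3.3082°.
Δλ = atan2( sin θ sin δ cos φ₁ , cos δ − sin φ₁ sin φ₂ ) = atan2(0.011672, 0.996505) = 0.011713 rad = 0.6711°.
λ₂ = λ₁ + Δλ = 25.3255°.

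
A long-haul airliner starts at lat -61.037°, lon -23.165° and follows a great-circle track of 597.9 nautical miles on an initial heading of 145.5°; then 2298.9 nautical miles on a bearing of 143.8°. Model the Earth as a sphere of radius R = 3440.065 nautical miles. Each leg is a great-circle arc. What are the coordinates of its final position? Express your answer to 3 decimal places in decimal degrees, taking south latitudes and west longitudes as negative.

Apply the spherical direct solution leg by leg, carrying full precision between legs.
Leg 1: from (-61.037°, -23.165°), δ = 597.9/3440.065 = 0.173805 rad, θ = 145.5° → φ = -68.554°, λ = -7.626°.
Leg 2: from (-68.554°, -7.626°), δ = 2298.9/3440.065 = 0.668272 rad, θ = 143.8° → φ = -65.975°, λ = 108.366°.

latitude -65.975°, longitude 108.366°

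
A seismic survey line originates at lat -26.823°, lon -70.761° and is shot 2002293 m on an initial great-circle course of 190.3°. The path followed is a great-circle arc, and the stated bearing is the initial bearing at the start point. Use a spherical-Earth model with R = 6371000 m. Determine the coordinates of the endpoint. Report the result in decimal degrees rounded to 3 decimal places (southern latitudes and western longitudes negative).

latitude -44.472°, longitude -75.203°

Central angle δ = d/R = 0.314282 rad.
Converting: φ₁ = -0.468150 rad, θ = 3.321362 rad.
sin φ₂ = sin φ₁ cos δ + cos φ₁ sin δ cos θ = (-0.451236)(0.951018) + (0.892405)(0.309134)(-0.983885) = -0.700561
φ₂ = asin(-0.700561) = -0.776183 rad = -44.472°.
Δλ = atan2( sin θ sin δ cos φ₁ , cos δ − sin φ₁ sin φ₂ ) = atan2(-0.049327, 0.634900) = -0.077536 rad = -4.442°.
λ₂ = λ₁ + Δλ = -75.203°.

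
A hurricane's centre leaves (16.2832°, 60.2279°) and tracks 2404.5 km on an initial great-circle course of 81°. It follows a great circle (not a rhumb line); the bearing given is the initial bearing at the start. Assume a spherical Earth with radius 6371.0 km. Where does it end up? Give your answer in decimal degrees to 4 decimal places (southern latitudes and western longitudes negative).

Angular distance δ = d/R = 2404.5 / 6371 = 0.377413 rad.
Start latitude φ₁ = 0.284195 rad; initial bearing θ = 1.413717 rad.
Destination latitude: φ₂ = arcsin( sin φ₁ cos δ + cos φ₁ sin δ cos θ ) = arcsin(0.315988) = 18.4205°.
Δλ = atan2( sin θ sin δ cos φ₁ , cos δ − sin φ₁ sin φ₂ ) = atan2(0.349380, 0.841023) = 0.393731 rad = 22.5591°.
Hence λ₂ = 60.2279° + 22.5591° = 82.7870°.

latitude 18.4205°, longitude 82.7870°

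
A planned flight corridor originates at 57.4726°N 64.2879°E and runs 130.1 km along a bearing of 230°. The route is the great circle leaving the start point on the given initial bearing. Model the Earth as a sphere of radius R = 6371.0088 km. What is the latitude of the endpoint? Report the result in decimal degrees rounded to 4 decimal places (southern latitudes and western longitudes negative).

latitude 56.7098°

The arc subtends δ = 130.1/6371.0088 = 0.020421 rad at the centre.
Converting: φ₁ = 1.003086 rad, θ = 4.014257 rad.
sin φ₂ = sin φ₁ cos δ + cos φ₁ sin δ cos θ = (0.843134)(0.999792) + (0.537703)(0.020419)(-0.642788) = 0.835901
φ₂ = asin(0.835901) = 0.989773 rad = 56.7098°.
Δλ = atan2( sin θ sin δ cos φ₁ , cos δ − sin φ₁ sin φ₂ ) = atan2(-0.008411, 0.295014) = -0.028502 rad = -1.6330°.
λ₂ = λ₁ + Δλ = 62.6549°.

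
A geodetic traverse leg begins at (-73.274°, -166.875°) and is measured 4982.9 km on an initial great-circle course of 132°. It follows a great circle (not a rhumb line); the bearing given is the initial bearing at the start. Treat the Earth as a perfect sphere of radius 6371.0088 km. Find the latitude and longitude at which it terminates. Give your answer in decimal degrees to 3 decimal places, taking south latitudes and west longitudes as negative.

δ = 4982.9/6371.0088 = 0.782121 rad (44.8122°).
Converting: φ₁ = -1.278873 rad, θ = 2.303835 rad.
Destination latitude: φ₂ = arcsin( sin φ₁ cos δ + cos φ₁ sin δ cos θ ) = arcsin(-0.815128) = -54.600°.
Δλ = atan2( sin θ sin δ cos φ₁ , cos δ − sin φ₁ sin φ₂ ) = atan2(0.150735, -0.071222) = 2.012200 rad = 115.291°.
λ₂ = λ₁ + Δλ = -51.584°.

latitude -54.600°, longitude -51.584°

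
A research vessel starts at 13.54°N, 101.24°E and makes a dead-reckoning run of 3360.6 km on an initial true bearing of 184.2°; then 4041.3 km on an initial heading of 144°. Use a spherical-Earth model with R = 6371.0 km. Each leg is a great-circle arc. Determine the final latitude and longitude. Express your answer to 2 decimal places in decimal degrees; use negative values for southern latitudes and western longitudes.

latitude -43.60°, longitude 127.79°

Apply the spherical direct solution leg by leg, carrying full precision between legs.
Leg 1: from (13.54°, 101.24°), δ = 3360.6/6371 = 0.527484 rad, θ = 184.2° → φ = -16.60°, λ = 99.04°.
Leg 2: from (-16.60°, 99.04°), δ = 4041.3/6371 = 0.634327 rad, θ = 144° → φ = -43.60°, λ = 127.79°.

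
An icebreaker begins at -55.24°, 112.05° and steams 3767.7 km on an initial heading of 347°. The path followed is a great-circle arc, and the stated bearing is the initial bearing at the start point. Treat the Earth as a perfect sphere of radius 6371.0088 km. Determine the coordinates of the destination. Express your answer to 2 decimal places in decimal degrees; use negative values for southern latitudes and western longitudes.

latitude -21.86°, longitude 104.28°

Angular distance δ = d/R = 3767.7 / 6371.0088 = 0.591382 rad.
Converting: φ₁ = -0.964120 rad, θ = 6.056293 rad.
sin φ₂ = sin φ₁ cos δ + cos φ₁ sin δ cos θ = (-0.821547)(0.830171) + (0.570140)(0.557509)(0.974370) = -0.372313
φ₂ = asin(-0.372313) = -0.381500 rad = -21.86°.
Then Δλ = atan2(-0.071503, 0.524298) = -0.135542 rad, from sin θ sin δ cos φ₁ over cos δ − sin φ₁ sin φ₂.
λ₂ = 112.05° + -7.77° = 104.28°.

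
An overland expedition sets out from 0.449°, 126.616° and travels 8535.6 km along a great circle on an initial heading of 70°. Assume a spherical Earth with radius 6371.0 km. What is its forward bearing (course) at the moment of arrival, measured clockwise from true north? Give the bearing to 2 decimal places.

final bearing 85.70°

Central angle δ = d/R = 1.339758 rad.
With φ₁ = 0.449° = 0.007837 rad and θ = 70° = 1.221730 rad:
Destination latitude: φ₂ = arcsin( sin φ₁ cos δ + cos φ₁ sin δ cos θ ) = arcsin(0.334717) = 19.555°.
For the longitude increment, Δλ = atan2( sin θ sin δ cos φ₁, cos δ − sin φ₁ sin φ₂ ) = atan2(0.914696, 0.226365) = 76.100°.
λ₂ = 126.616° + 76.100° = 202.716°, normalized to (−180°, 180°] → -157.284°.
The forward bearing on arrival equals the back-azimuth from the destination plus 180°.
Back-azimuth from P₂ (19.56°, -157.28°) to P₁ (0.45°, 126.62°), with Δλ' = λ₁ − λ₂ = 283.90°: atan2( sin Δλ' cos φ₁ , cos φ₂ sin φ₁ − sin φ₂ cos φ₁ cos Δλ' ) = 265.70°.
Final bearing = (265.70° + 180°) mod 360° = 85.70°.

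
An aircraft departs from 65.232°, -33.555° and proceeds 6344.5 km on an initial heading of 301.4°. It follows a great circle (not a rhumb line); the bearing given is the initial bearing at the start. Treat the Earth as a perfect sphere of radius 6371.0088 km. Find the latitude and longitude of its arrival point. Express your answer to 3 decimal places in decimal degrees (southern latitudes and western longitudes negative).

latitude 42.606°, longitude -136.845°

The arc subtends δ = 6344.5/6371.0088 = 0.995839 rad at the centre.
Converting: φ₁ = 1.138513 rad, θ = 5.260422 rad.
Destination latitude: φ₂ = arcsin( sin φ₁ cos δ + cos φ₁ sin δ cos θ ) = arcsin(0.676955) = 42.606°.
Δλ = atan2( sin θ sin δ cos φ₁ , cos δ − sin φ₁ sin φ₂ ) = atan2(-0.300096, -0.070884) = -1.802750 rad = -103.290°.
Hence λ₂ = -33.555° + -103.290° = -136.845°.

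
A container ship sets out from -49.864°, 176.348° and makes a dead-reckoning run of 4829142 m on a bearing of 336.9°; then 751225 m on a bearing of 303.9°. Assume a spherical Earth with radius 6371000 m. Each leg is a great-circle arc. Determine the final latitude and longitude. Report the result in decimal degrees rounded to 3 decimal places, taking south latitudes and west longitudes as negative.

Apply the spherical direct solution leg by leg, carrying full precision between legs.
Leg 1: from (-49.864°, 176.348°), δ = 4829142/6371000 = 0.757988 rad, θ = 336.9° → φ = -8.488°, λ = 160.523°.
Leg 2: from (-8.488°, 160.523°), δ = 751225/6371000 = 0.117913 rad, θ = 303.9° → φ = -4.685°, λ = 154.901°.

latitude -4.685°, longitude 154.901°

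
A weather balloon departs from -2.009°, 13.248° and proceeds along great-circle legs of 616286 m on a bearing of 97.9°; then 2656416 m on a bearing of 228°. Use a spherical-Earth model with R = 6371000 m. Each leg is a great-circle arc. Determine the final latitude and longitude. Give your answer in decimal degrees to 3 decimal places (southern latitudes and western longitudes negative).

latitude -18.343°, longitude 0.258°

Apply the spherical direct solution leg by leg, carrying full precision between legs.
Leg 1: from (-2.009°, 13.248°), δ = 616286/6371000 = 0.096733 rad, θ = 97.9° → φ = -2.760°, λ = 18.744°.
Leg 2: from (-2.760°, 18.744°), δ = 2656416/6371000 = 0.416954 rad, θ = 228° → φ = -18.343°, λ = 0.258°.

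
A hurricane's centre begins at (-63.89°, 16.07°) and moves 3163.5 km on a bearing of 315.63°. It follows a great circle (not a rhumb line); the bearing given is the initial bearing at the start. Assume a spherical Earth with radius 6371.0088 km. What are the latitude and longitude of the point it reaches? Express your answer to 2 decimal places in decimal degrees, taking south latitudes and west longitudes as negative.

latitude -39.76°, longitude -9.61°

Angular distance δ = d/R = 3163.5 / 6371.0088 = 0.496546 rad.
Converting: φ₁ = -1.115091 rad, θ = 5.508783 rad.
sin φ₂ = sin φ₁ cos δ + cos φ₁ sin δ cos θ = (-0.897951)(0.879233) + (0.440096)(0.476392)(0.714839) = -0.639636
φ₂ = asin(-0.639636) = -0.694025 rad = -39.76°.
Then Δλ = atan2(-0.146612, 0.304871) = -0.448249 rad, from sin θ sin δ cos φ₁ over cos δ − sin φ₁ sin φ₂.
Hence λ₂ = 16.07° + -25.68° = -9.61°.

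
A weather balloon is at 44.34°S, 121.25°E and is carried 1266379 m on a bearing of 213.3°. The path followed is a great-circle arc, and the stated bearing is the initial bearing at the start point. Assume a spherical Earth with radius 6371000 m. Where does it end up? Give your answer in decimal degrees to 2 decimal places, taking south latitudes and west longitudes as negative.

latitude -53.44°, longitude 110.76°

The arc subtends δ = 1266379/6371000 = 0.198772 rad at the centre.
With φ₁ = -44.34° = -0.773879 rad and θ = 213.3° = 3.722787 rad:
Applying the spherical law of cosines for sides, sin φ₂ = sin φ₁ cos δ + cos φ₁ sin δ cos θ = -0.803193, so φ₂ = -53.44°.
For the longitude increment, Δλ = atan2( sin θ sin δ cos φ₁, cos δ − sin φ₁ sin φ₂ ) = atan2(-0.077538, 0.418946) = -10.49°.
λ₂ = 121.25° + -10.49° = 110.76°.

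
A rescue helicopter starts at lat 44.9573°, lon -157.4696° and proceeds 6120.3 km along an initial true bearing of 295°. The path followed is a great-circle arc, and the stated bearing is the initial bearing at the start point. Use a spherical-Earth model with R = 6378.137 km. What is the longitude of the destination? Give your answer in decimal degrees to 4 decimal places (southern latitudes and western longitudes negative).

longitude 124.8090°

Central angle δ = d/R = 0.959575 rad.
Start latitude φ₁ = 0.784653 rad; initial bearing θ = 5.148721 rad.
Applying the spherical law of cosines for sides, sin φ₂ = sin φ₁ cos δ + cos φ₁ sin δ cos θ = 0.650397, so φ₂ = 40.5716°.
Δλ = atan2( sin θ sin δ cos φ₁ , cos δ − sin φ₁ sin φ₂ ) = atan2(-0.525219, 0.114311) = -1.356494 rad = -77.7214°.
λ₂ = -157.4696° + -77.7214° = -235.1910°, normalized to (−180°, 180°] → 124.8090°.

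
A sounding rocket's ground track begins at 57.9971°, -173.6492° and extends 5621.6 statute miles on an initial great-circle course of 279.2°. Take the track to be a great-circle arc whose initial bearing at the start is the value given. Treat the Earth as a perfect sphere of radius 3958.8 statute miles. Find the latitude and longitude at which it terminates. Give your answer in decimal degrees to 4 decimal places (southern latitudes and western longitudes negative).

latitude 12.1893°, longitude 93.1578°

Angular distance δ = d/R = 5621.6 / 3958.8 = 1.420026 rad.
Start latitude φ₁ = 1.012240 rad; initial bearing θ = 4.872959 rad.
Destination latitude: φ₂ = arcsin( sin φ₁ cos δ + cos φ₁ sin δ cos θ ) = arcsin(0.211142) = 12.1893°.
For the longitude increment, Δλ = atan2( sin θ sin δ cos φ₁, cos δ − sin φ₁ sin φ₂ ) = atan2(-0.517210, -0.028854) = -93.1930°.
λ₂ = -173.6492° + -93.1930° = -266.8422°, normalized to (−180°, 180°] → 93.1578°.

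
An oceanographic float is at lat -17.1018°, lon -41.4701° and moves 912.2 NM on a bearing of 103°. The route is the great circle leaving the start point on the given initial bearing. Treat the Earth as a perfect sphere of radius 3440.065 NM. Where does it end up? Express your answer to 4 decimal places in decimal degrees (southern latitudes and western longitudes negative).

latitude -19.8853°, longitude -25.7138°

Central angle δ = d/R = 0.265169 rad.
Converting: φ₁ = -0.298483 rad, θ = 1.797689 rad.
Applying the spherical law of cosines for sides, sin φ₂ = sin φ₁ cos δ + cos φ₁ sin δ cos θ = -0.340139, so φ₂ = -19.8853°.
Then Δλ = atan2(0.244065, 0.865023) = 0.275000 rad, from sin θ sin δ cos φ₁ over cos δ − sin φ₁ sin φ₂.
Hence λ₂ = -41.4701° + 15.7563° = -25.7138°.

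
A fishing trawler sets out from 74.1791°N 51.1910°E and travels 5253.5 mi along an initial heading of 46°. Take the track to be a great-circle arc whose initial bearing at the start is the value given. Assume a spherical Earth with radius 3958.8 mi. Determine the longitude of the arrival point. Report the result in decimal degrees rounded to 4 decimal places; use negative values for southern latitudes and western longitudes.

longitude -178.9522°

Central angle δ = d/R = 1.327044 rad.
Start latitude φ₁ = 1.294670 rad; initial bearing θ = 0.802851 rad.
Applying the spherical law of cosines for sides, sin φ₂ = sin φ₁ cos δ + cos φ₁ sin δ cos θ = 0.415991, so φ₂ = 24.5817°.
For the longitude increment, Δλ = atan2( sin θ sin δ cos φ₁, cos δ − sin φ₁ sin φ₂ ) = atan2(0.190317, -0.158886) = 129.8568°.
λ₂ = 51.1910° + 129.8568° = 181.0478°, normalized to (−180°, 180°] → -178.9522°.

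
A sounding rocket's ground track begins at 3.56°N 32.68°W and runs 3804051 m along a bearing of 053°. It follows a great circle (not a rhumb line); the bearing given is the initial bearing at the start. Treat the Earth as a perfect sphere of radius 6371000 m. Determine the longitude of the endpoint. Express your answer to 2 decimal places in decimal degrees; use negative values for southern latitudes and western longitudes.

longitude -3.51°

δ = 3804051/6371000 = 0.597089 rad (34.2107°).
With φ₁ = 3.56° = 0.062134 rad and θ = 53° = 0.925025 rad:
Destination latitude: φ₂ = arcsin( sin φ₁ cos δ + cos φ₁ sin δ cos θ ) = arcsin(0.389060) = 22.90°.
For the longitude increment, Δλ = atan2( sin θ sin δ cos φ₁, cos δ − sin φ₁ sin φ₂ ) = atan2(0.448156, 0.802818) = 29.17°.
λ₂ = -32.68° + 29.17° = -3.51°.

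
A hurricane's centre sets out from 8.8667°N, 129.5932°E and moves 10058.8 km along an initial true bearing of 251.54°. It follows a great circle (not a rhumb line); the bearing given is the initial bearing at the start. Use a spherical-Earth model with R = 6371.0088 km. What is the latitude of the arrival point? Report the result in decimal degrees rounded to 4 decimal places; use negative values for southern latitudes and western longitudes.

latitude -18.3058°

The arc subtends δ = 10058.8/6371.0088 = 1.578839 rad at the centre.
Start latitude φ₁ = 0.154753 rad; initial bearing θ = 4.390201 rad.
Applying the spherical law of cosines for sides, sin φ₂ = sin φ₁ cos δ + cos φ₁ sin δ cos θ = -0.314088, so φ₂ = -18.3058°.
Then Δλ = atan2(-0.937179, 0.040369) = -1.527748 rad, from sin θ sin δ cos φ₁ over cos δ − sin φ₁ sin φ₂.
Hence λ₂ = 129.5932° + -87.5335° = 42.0597°.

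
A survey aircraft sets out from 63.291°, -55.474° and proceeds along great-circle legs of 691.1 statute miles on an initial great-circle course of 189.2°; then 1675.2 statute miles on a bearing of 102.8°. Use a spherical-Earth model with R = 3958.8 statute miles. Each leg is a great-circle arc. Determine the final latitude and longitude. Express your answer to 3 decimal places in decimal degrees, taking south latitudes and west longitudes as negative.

Apply the spherical direct solution leg by leg, carrying full precision between legs.
Leg 1: from (63.291°, -55.474°), δ = 691.1/3958.8 = 0.174573 rad, θ = 189.2° → φ = 53.385°, λ = -58.143°.
Leg 2: from (53.385°, -58.143°), δ = 1675.2/3958.8 = 0.423159 rad, θ = 102.8° → φ = 42.657°, λ = -25.152°.

latitude 42.657°, longitude -25.152°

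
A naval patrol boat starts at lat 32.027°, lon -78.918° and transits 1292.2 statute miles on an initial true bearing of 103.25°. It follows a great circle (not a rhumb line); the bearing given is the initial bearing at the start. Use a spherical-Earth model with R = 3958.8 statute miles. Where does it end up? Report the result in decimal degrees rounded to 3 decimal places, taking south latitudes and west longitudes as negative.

latitude 26.105°, longitude -58.580°

Angular distance δ = d/R = 1292.2 / 3958.8 = 0.326412 rad.
Start latitude φ₁ = 0.558977 rad; initial bearing θ = 1.802052 rad.
sin φ₂ = sin φ₁ cos δ + cos φ₁ sin δ cos θ = (0.530319)(0.947199) + (0.847798)(0.320647)(-0.229200) = 0.440011
φ₂ = asin(0.440011) = 0.455611 rad = 26.105°.
Δλ = atan2( sin θ sin δ cos φ₁ , cos δ − sin φ₁ sin φ₂ ) = atan2(0.264607, 0.713853) = 0.354973 rad = 20.338°.
Hence λ₂ = -78.918° + 20.338° = -58.580°.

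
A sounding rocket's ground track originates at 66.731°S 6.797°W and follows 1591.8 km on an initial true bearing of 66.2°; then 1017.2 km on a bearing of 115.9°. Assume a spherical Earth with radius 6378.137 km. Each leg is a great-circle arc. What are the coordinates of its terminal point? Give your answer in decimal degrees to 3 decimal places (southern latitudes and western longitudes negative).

latitude -61.220°, longitude 35.936°

Apply the spherical direct solution leg by leg, carrying full precision between legs.
Leg 1: from (-66.731°, -6.797°), δ = 1591.8/6378.137 = 0.249571 rad, θ = 66.2° → φ = -58.301°, λ = 18.675°.
Leg 2: from (-58.301°, 18.675°), δ = 1017.2/6378.137 = 0.159482 rad, θ = 115.9° → φ = -61.220°, λ = 35.936°.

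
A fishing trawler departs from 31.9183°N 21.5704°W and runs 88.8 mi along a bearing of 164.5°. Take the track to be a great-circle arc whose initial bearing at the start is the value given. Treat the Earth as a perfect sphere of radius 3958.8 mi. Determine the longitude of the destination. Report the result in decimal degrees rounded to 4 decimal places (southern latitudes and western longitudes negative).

longitude -21.1711°

The arc subtends δ = 88.8/3958.8 = 0.022431 rad at the centre.
Converting: φ₁ = 0.557079 rad, θ = 2.871067 rad.
Destination latitude: φ₂ = arcsin( sin φ₁ cos δ + cos φ₁ sin δ cos θ ) = arcsin(0.510231) = 30.6792°.
Δλ = atan2( sin θ sin δ cos φ₁ , cos δ − sin φ₁ sin φ₂ ) = atan2(0.005088, 0.729985) = 0.006969 rad = 0.3993°.
λ₂ = λ₁ + Δλ = -21.1711°.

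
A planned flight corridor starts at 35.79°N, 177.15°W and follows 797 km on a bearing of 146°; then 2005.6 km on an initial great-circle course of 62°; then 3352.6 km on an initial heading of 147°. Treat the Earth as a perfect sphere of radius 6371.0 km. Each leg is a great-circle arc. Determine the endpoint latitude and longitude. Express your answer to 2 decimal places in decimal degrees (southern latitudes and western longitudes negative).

Apply the spherical direct solution leg by leg, carrying full precision between legs.
Leg 1: from (35.79°, -177.15°), δ = 797/6371 = 0.125098 rad, θ = 146° → φ = 29.76°, λ = -172.54°.
Leg 2: from (29.76°, -172.54°), δ = 2005.6/6371 = 0.314801 rad, θ = 62° → φ = 36.74°, λ = -152.59°.
Leg 3: from (36.74°, -152.59°), δ = 3352.6/6371 = 0.526228 rad, θ = 147° → φ = 10.35°, λ = -136.45°.

latitude 10.35°, longitude -136.45°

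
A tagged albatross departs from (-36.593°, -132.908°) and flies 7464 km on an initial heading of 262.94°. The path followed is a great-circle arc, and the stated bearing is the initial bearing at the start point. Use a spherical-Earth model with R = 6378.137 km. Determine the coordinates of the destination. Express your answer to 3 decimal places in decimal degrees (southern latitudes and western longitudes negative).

The arc subtends δ = 7464/6378.137 = 1.170248 rad at the centre.
Converting: φ₁ = -0.638668 rad, θ = 4.589169 rad.
Applying the spherical law of cosines for sides, sin φ₂ = sin φ₁ cos δ + cos φ₁ sin δ cos θ = -0.323315, so φ₂ = -18.864°.
Then Δλ = atan2(-0.733734, 0.197187) = -1.308255 rad, from sin θ sin δ cos φ₁ over cos δ − sin φ₁ sin φ₂.
λ₂ = -132.908° + -74.957° = -207.865°, normalized to (−180°, 180°] → 152.135°.

latitude -18.864°, longitude 152.135°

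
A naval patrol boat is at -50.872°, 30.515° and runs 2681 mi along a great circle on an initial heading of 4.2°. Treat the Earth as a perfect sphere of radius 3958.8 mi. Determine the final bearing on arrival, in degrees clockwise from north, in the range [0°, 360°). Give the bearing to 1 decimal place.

final bearing 2.7°

Central angle δ = d/R = 0.677225 rad.
With φ₁ = -50.872° = -0.887884 rad and θ = 4.2° = 0.073304 rad:
Applying the spherical law of cosines for sides, sin φ₂ = sin φ₁ cos δ + cos φ₁ sin δ cos θ = -0.210166, so φ₂ = -12.132°.
Then Δλ = atan2(0.028961, 0.616281) = 0.046959 rad, from sin θ sin δ cos φ₁ over cos δ − sin φ₁ sin φ₂.
λ₂ = 30.515° + 2.691° = 33.206°.
The forward bearing on arrival equals the back-azimuth from the destination plus 180°.
Back-azimuth from P₂ (-12.1°, 33.2°) to P₁ (-50.9°, 30.5°), with Δλ' = λ₁ − λ₂ = -2.7°: atan2( sin Δλ' cos φ₁ , cos φ₂ sin φ₁ − sin φ₂ cos φ₁ cos Δλ' ) = 182.7°.
Final bearing = (182.7° + 180°) mod 360° = 2.7°.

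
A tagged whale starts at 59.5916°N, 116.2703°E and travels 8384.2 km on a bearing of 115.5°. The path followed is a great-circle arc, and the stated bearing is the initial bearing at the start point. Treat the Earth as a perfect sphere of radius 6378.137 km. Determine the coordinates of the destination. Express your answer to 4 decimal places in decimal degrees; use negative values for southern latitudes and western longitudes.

δ = 8384.2/6378.137 = 1.314522 rad (75.3166°).
Converting: φ₁ = 1.040070 rad, θ = 2.015855 rad.
Destination latitude: φ₂ = arcsin( sin φ₁ cos δ + cos φ₁ sin δ cos θ ) = arcsin(0.007819) = 0.4480°.
Δλ = atan2( sin θ sin δ cos φ₁ , cos δ − sin φ₁ sin φ₂ ) = atan2(0.441932, 0.246735) = 1.061596 rad = 60.8250°.
λ₂ = λ₁ + Δλ = 177.0953°.

latitude 0.4480°, longitude 177.0953°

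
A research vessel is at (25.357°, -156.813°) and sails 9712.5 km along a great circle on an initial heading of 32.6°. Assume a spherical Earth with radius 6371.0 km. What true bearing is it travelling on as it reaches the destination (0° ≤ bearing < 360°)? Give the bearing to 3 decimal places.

final bearing 128.879°

The arc subtends δ = 9712.5/6371 = 1.524486 rad at the centre.
With φ₁ = 25.357° = 0.442563 rad and θ = 32.6° = 0.568977 rad:
sin φ₂ = sin φ₁ cos δ + cos φ₁ sin δ cos θ = (0.428257)(0.046294) + (0.903657)(0.998928)(0.842452) = 0.780297
φ₂ = asin(0.780297) = 0.895141 rad = 51.288°.
Δλ = atan2( sin θ sin δ cos φ₁ , cos δ − sin φ₁ sin φ₂ ) = atan2(0.486342, -0.287874) = 2.105251 rad = 120.622°.
λ₂ = λ₁ + Δλ = -36.191°.
The forward bearing on arrival equals the back-azimuth from the destination plus 180°.
Back-azimuth from P₂ (51.288°, -36.191°) to P₁ (25.357°, -156.813°), with Δλ' = λ₁ − λ₂ = -120.622°: atan2( sin Δλ' cos φ₁ , cos φ₂ sin φ₁ − sin φ₂ cos φ₁ cos Δλ' ) = 308.879°.
Final bearing = (308.879° + 180°) mod 360° = 128.879°.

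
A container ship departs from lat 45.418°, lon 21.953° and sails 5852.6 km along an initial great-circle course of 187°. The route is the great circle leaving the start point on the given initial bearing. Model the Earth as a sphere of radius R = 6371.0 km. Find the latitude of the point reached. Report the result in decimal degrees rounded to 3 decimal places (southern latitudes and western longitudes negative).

Angular distance δ = d/R = 5852.6 / 6371 = 0.918631 rad.
Start latitude φ₁ = 0.792694 rad; initial bearing θ = 3.263766 rad.
Destination latitude: φ₂ = arcsin( sin φ₁ cos δ + cos φ₁ sin δ cos θ ) = arcsin(-0.121447) = -6.976°.
Then Δλ = atan2(-0.067988, 0.693409) = -0.097736 rad, from sin θ sin δ cos φ₁ over cos δ − sin φ₁ sin φ₂.
λ₂ = λ₁ + Δλ = 16.353°.

latitude -6.976°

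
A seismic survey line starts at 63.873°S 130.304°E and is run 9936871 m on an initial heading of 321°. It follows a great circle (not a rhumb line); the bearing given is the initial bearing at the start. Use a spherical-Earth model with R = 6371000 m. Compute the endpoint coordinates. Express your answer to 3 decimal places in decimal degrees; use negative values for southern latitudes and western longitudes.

Central angle δ = d/R = 1.559704 rad.
Start latitude φ₁ = -1.114794 rad; initial bearing θ = 5.602507 rad.
Applying the spherical law of cosines for sides, sin φ₂ = sin φ₁ cos δ + cos φ₁ sin δ cos θ = 0.332246, so φ₂ = 19.405°.
Then Δλ = atan2(-0.277112, 0.309389) = -0.730420 rad, from sin θ sin δ cos φ₁ over cos δ − sin φ₁ sin φ₂.
λ₂ = 130.304° + -41.850° = 88.454°.

latitude 19.405°, longitude 88.454°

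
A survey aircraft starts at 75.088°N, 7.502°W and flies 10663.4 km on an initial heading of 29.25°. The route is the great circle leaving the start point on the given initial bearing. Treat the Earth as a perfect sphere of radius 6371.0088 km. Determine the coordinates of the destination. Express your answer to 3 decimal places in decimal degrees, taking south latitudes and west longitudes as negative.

Central angle δ = d/R = 1.673738 rad.
With φ₁ = 75.088° = 1.310533 rad and θ = 29.25° = 0.510509 rad:
Destination latitude: φ₂ = arcsin( sin φ₁ cos δ + cos φ₁ sin δ cos θ ) = arcsin(0.124036) = 7.125°.
Then Δλ = atan2(0.125074, -0.222619) = 2.629713 rad, from sin θ sin δ cos φ₁ over cos δ − sin φ₁ sin φ₂.
Hence λ₂ = -7.502° + 150.671° = 143.169°.

latitude 7.125°, longitude 143.169°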